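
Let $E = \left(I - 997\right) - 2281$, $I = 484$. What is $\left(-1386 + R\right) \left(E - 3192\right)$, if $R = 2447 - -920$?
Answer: $-11858266$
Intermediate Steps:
$E = -2794$ ($E = \left(484 - 997\right) - 2281 = -513 - 2281 = -2794$)
$R = 3367$ ($R = 2447 + 920 = 3367$)
$\left(-1386 + R\right) \left(E - 3192\right) = \left(-1386 + 3367\right) \left(-2794 - 3192\right) = 1981 \left(-5986\right) = -11858266$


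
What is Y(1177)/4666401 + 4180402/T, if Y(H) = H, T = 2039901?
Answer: 6503277678893/3172998688767 ≈ 2.0496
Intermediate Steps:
Y(1177)/4666401 + 4180402/T = 1177/4666401 + 4180402/2039901 = 6503277678893/3172998688767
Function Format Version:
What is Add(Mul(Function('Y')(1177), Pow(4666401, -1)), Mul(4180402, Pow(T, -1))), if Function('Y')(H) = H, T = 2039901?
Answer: Rational(6503277678893, 3172998688767) ≈ 2.0496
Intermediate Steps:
Add(Mul(Function('Y')(1177), Pow(4666401, -1)), Mul(4180402, Pow(T, -1))) = Add(Mul(1177, Pow(4666401, -1)), Mul(4180402, Pow(2039901, -1))) = Add(Mul(1177, Rational(1, 4666401)), Mul(4180402, Rational(1, 2039901))) = Add(Rational(1177, 4666401), Rational(4180402, 2039901)) = Rational(6503277678893, 3172998688767)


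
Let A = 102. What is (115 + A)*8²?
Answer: 13888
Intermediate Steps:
(115 + A)*8² = (115 + 102)*8² = 217*64 = 13888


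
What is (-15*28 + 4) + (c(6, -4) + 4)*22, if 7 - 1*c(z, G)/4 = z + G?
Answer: 112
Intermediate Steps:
c(z, G) = 28 - 4*G - 4*z (c(z, G) = 28 - 4*(z + G) = 28 - 4*(G + z) = 28 + (-4*G - 4*z) = 28 - 4*G - 4*z)
(-15*28 + 4) + (c(6, -4) + 4)*22 = (-15*28 + 4) + ((28 - 4*(-4) - 4*6) + 4)*22 = (-420 + 4) + ((28 + 16 - 24) + 4)*22 = -416 + (20 + 4)*22 = -416 + 24*22 = -416 + 528 = 112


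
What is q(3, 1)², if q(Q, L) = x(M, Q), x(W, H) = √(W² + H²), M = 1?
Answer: 10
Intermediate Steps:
x(W, H) = √(H² + W²)
q(Q, L) = √(1 + Q²) (q(Q, L) = √(Q² + 1²) = √(Q² + 1) = √(1 + Q²))
q(3, 1)² = (√(1 + 3²))² = (√(1 + 9))² = (√10)² = 10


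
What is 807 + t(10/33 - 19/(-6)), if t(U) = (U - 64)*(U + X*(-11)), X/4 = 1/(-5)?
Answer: 280141/4356 ≈ 64.312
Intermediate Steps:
X = -4/5 (X = 4/(-5) = 4*(-1/5) = -4/5 ≈ -0.80000)
t(U) = (-64 + U)*(44/5 + U) (t(U) = (U - 64)*(U - 4/5*(-11)) = (-64 + U)*(U + 44/5) = (-64 + U)*(44/5 + U))
807 + t(10/33 - 19/(-6)) = 807 + (-2816/5 + (10/33 - 19/(-6))**2 - 276*(10/33 - 19/(-6))/5) = 807 + (-2816/5 + (10*(1/33) - 19*(-1/6))**2 - 276*(10*(1/33) - 19*(-1/6))/5) = 807 + (-2816/5 + (10/33 + 19/6)**2 - 276*(10/33 + 19/6)/5) = 807 + (-2816/5 + (229/66)**2 - 276/5*229/66) = 807 + (-2816/5 + 52441/4356 - 10534/55) = 807 - 3235151/4356 = 280141/4356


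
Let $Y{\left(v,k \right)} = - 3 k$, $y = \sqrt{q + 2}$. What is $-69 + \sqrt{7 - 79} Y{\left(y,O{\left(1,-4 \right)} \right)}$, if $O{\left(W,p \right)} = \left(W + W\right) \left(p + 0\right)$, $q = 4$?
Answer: $-69 + 144 i \sqrt{2} \approx -69.0 + 203.65 i$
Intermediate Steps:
$y = \sqrt{6}$ ($y = \sqrt{4 + 2} = \sqrt{6} \approx 2.4495$)
$O{\left(W,p \right)} = 2 W p$
$-69 + \sqrt{7 - 79} Y{\left(y,O{\left(1,-4 \right)} \right)} = -69 + \sqrt{7 - 79} \left(- 3 \cdot 2 \cdot 1 \left(-4\right)\right) = -69 + \sqrt{-72} \left(\left(-3\right) \left(-8\right)\right) = -69 + 6 i \sqrt{2} \cdot 24 = -69 + 144 i \sqrt{2}$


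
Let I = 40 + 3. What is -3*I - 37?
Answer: -166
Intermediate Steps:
I = 43
-3*I - 37 = -3*43 - 37 = -129 - 37 = -166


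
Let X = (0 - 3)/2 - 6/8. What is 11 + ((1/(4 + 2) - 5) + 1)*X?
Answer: 157/8 ≈ 19.625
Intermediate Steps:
X = -9/4 (X = -3*½ - 6*⅛ = -3/2 - ¾ = -9/4 ≈ -2.2500)
11 + ((1/(4 + 2) - 5) + 1)*X = 11 + ((1/(4 + 2) - 5) + 1)*(-9/4) = 11 + ((1/6 - 5) + 1)*(-9/4) = 11 + ((⅙ - 5) + 1)*(-9/4) = 11 + (-29/6 + 1)*(-9/4) = 11 - 23/6*(-9/4) = 11 + 69/8 = 157/8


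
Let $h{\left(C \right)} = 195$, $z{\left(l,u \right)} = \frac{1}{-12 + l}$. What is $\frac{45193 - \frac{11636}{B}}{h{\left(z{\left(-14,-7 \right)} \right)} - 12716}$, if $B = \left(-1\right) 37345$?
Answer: $- \frac{1687744221}{467596745} \approx -3.6094$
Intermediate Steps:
$B = -37345$
$\frac{45193 - \frac{11636}{B}}{h{\left(z{\left(-14,-7 \right)} \right)} - 12716} = \frac{45193 - \frac{11636}{-37345}}{195 - 12716} = \frac{45193 - - \frac{11636}{37345}}{-12521} = \left(45193 + \frac{11636}{37345}\right) \left(- \frac{1}{12521}\right) = \frac{1687744221}{37345} \left(- \frac{1}{12521}\right) = - \frac{1687744221}{467596745}$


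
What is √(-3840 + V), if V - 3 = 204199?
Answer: √200362 ≈ 447.62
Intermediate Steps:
V = 204202 (V = 3 + 204199 = 204202)
√(-3840 + V) = √(-3840 + 204202) = √200362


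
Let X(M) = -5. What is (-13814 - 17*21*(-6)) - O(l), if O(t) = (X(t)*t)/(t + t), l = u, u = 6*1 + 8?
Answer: -23339/2 ≈ -11670.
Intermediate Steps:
u = 14 (u = 6 + 8 = 14)
l = 14
O(t) = -5/2 (O(t) = (-5*t)/(t + t) = (-5*t)/((2*t)) = (-5*t)*(1/(2*t)) = -5/2)
(-13814 - 17*21*(-6)) - O(l) = (-13814 - 17*21*(-6)) - 1*(-5/2) = (-13814 - 357*(-6)) + 5/2 = (-13814 + 2142) + 5/2 = -11672 + 5/2 = -23339/2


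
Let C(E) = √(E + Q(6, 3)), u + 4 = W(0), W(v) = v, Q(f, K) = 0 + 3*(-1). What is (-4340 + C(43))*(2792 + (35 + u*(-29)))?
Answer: -12772620 + 5886*√10 ≈ -1.2754e+7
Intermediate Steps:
Q(f, K) = -3 (Q(f, K) = 0 - 3 = -3)
u = -4 (u = -4 + 0 = -4)
C(E) = √(-3 + E) (C(E) = √(E - 3) = √(-3 + E))
(-4340 + C(43))*(2792 + (35 + u*(-29))) = (-4340 + √(-3 + 43))*(2792 + (35 - 4*(-29))) = (-4340 + √40)*(2792 + (35 + 116)) = (-4340 + 2*√10)*(2792 + 151) = (-4340 + 2*√10)*2943 = -12772620 + 5886*√10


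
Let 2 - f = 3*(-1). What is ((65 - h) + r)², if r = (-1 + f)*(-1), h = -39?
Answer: 10000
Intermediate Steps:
f = 5 (f = 2 - 3*(-1) = 2 - 1*(-3) = 2 + 3 = 5)
r = -4 (r = (-1 + 5)*(-1) = 4*(-1) = -4)
((65 - h) + r)² = ((65 - 1*(-39)) - 4)² = ((65 + 39) - 4)² = (104 - 4)² = 100² = 10000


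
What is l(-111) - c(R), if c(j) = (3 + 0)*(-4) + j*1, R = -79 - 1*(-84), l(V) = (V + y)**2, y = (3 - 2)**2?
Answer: 12107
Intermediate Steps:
y = 1 (y = 1**2 = 1)
l(V) = (1 + V)**2 (l(V) = (V + 1)**2 = (1 + V)**2)
R = 5 (R = -79 + 84 = 5)
c(j) = -12 + j (c(j) = 3*(-4) + j = -12 + j)
l(-111) - c(R) = (1 - 111)**2 - (-12 + 5) = (-110)**2 - 1*(-7) = 12100 + 7 = 12107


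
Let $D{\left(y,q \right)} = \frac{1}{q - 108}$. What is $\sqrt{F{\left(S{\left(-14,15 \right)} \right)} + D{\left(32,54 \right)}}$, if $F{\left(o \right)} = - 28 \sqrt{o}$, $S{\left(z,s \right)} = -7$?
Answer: $\frac{\sqrt{-6 - 9072 i \sqrt{7}}}{18} \approx 6.0853 - 6.0869 i$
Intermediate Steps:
$D{\left(y,q \right)} = \frac{1}{-108 + q}$
$\sqrt{F{\left(S{\left(-14,15 \right)} \right)} + D{\left(32,54 \right)}} = \sqrt{- 28 \sqrt{-7} + \frac{1}{-108 + 54}} = \sqrt{- 28 i \sqrt{7} + \frac{1}{-54}} = \sqrt{- 28 i \sqrt{7} - \frac{1}{54}} = \sqrt{- \frac{1}{54} - 28 i \sqrt{7}}$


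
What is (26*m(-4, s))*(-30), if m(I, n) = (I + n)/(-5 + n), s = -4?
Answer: -2080/3 ≈ -693.33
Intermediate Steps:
m(I, n) = (I + n)/(-5 + n)
(26*m(-4, s))*(-30) = (26*((-4 - 4)/(-5 - 4)))*(-30) = (26*(-8/(-9)))*(-30) = (26*(-⅑*(-8)))*(-30) = (26*(8/9))*(-30) = (208/9)*(-30) = -2080/3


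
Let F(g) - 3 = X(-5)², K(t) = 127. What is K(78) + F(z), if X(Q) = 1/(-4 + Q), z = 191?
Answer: 10531/81 ≈ 130.01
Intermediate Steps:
F(g) = 244/81 (F(g) = 3 + (1/(-4 - 5))² = 3 + (1/(-9))² = 3 + (-⅑)² = 3 + 1/81 = 244/81)
K(78) + F(z) = 127 + 244/81 = 10531/81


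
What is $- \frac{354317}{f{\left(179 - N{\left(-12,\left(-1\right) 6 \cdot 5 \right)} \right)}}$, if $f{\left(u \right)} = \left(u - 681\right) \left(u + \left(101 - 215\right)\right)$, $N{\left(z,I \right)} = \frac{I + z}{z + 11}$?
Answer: $\frac{354317}{12512} \approx 28.318$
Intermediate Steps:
$N{\left(z,I \right)} = \frac{I + z}{11 + z}$
$f{\left(u \right)} = \left(-681 + u\right) \left(-114 + u\right)$ ($f{\left(u \right)} = \left(-681 + u\right) \left(u + \left(101 - 215\right)\right) = \left(-681 + u\right) \left(u - 114\right) = \left(-681 + u\right) \left(-114 + u\right)$)
$- \frac{354317}{f{\left(179 - N{\left(-12,\left(-1\right) 6 \cdot 5 \right)} \right)}} = - \frac{354317}{77634 + \left(179 - \frac{\left(-1\right) 6 \cdot 5 - 12}{11 - 12}\right)^{2} - 795 \left(179 - \frac{\left(-1\right) 6 \cdot 5 - 12}{11 - 12}\right)} = - \frac{354317}{77634 + \left(179 - \frac{\left(-6\right) 5 - 12}{-1}\right)^{2} - 795 \left(179 - \frac{\left(-6\right) 5 - 12}{-1}\right)} = - \frac{354317}{77634 + \left(179 - - (-30 - 12)\right)^{2} - 795 \left(179 - - (-30 - 12)\right)} = - \frac{354317}{77634 + \left(179 - \left(-1\right) \left(-42\right)\right)^{2} - 795 \left(179 - \left(-1\right) \left(-42\right)\right)} = - \frac{354317}{77634 + \left(179 - 42\right)^{2} - 795 \left(179 - 42\right)} = - \frac{354317}{77634 + 137^{2} - 108915} = - \frac{354317}{77634 + 18769 - 108915} = - \frac{354317}{-12512} = \left(-354317\right) \left(- \frac{1}{12512}\right) = \frac{354317}{12512}$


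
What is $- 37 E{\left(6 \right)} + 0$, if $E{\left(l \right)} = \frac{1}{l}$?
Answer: $- \frac{37}{6} \approx -6.1667$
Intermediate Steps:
$- 37 E{\left(6 \right)} + 0 = - \frac{37}{6} + 0 = - \frac{37}{6}$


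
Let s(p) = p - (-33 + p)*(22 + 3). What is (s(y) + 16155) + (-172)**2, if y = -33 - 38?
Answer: 48268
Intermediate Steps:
y = -71
s(p) = 825 - 24*p (s(p) = p - (-33 + p)*25 = p - (-825 + 25*p) = p + (825 - 25*p) = 825 - 24*p)
(s(y) + 16155) + (-172)**2 = ((825 - 24*(-71)) + 16155) + (-172)**2 = ((825 + 1704) + 16155) + 29584 = (2529 + 16155) + 29584 = 18684 + 29584 = 48268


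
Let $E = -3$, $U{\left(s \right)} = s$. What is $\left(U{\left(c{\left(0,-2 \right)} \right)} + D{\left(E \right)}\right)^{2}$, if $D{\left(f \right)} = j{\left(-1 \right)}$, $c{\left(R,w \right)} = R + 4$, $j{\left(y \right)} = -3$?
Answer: $1$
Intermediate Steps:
$c{\left(R,w \right)} = 4 + R$
$D{\left(f \right)} = -3$
$\left(U{\left(c{\left(0,-2 \right)} \right)} + D{\left(E \right)}\right)^{2} = \left(\left(4 + 0\right) - 3\right)^{2} = \left(4 - 3\right)^{2} = 1^{2} = 1$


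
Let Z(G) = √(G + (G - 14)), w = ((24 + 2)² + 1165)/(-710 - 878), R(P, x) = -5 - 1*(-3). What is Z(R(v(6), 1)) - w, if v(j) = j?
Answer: 1841/1588 + 3*I*√2 ≈ 1.1593 + 4.2426*I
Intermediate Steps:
R(P, x) = -2 (R(P, x) = -5 + 3 = -2)
w = -1841/1588 (w = (26² + 1165)/(-1588) = (676 + 1165)*(-1/1588) = 1841*(-1/1588) = -1841/1588 ≈ -1.1593)
Z(G) = √(-14 + 2*G) (Z(G) = √(G + (-14 + G)) = √(-14 + 2*G))
Z(R(v(6), 1)) - w = √(-14 + 2*(-2)) - 1*(-1841/1588) = √(-14 - 4) + 1841/1588 = √(-18) + 1841/1588 = 3*I*√2 + 1841/1588 = 1841/1588 + 3*I*√2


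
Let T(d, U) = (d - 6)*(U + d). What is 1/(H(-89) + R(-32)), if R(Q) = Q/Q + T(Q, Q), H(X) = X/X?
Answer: 1/2434 ≈ 0.00041085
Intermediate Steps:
H(X) = 1
T(d, U) = (-6 + d)*(U + d)
R(Q) = 1 - 12*Q + 2*Q² (R(Q) = Q/Q + (Q² - 6*Q - 6*Q + Q*Q) = 1 + (Q² - 6*Q - 6*Q + Q²) = 1 + (-12*Q + 2*Q²) = 1 - 12*Q + 2*Q²)
1/(H(-89) + R(-32)) = 1/(1 + (1 - 12*(-32) + 2*(-32)²)) = 1/(1 + (1 + 384 + 2*1024)) = 1/(1 + (1 + 384 + 2048)) = 1/(1 + 2433) = 1/2434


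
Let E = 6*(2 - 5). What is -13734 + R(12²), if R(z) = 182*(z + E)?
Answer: 9198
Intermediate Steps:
E = -18 (E = 6*(-3) = -18)
R(z) = -3276 + 182*z (R(z) = 182*(z - 18) = 182*(-18 + z) = -3276 + 182*z)
-13734 + R(12²) = -13734 + (-3276 + 182*12²) = -13734 + (-3276 + 182*144) = -13734 + (-3276 + 26208) = -13734 + 22932 = 9198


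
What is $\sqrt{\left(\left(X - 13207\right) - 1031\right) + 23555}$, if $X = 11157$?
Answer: $\sqrt{20474} \approx 143.09$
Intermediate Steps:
$\sqrt{\left(\left(X - 13207\right) - 1031\right) + 23555} = \sqrt{\left(\left(11157 - 13207\right) - 1031\right) + 23555} = \sqrt{\left(-2050 - 1031\right) + 23555} = \sqrt{-3081 + 23555} = \sqrt{20474}$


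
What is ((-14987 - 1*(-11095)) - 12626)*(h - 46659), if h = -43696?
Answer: 1492483890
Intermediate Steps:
((-14987 - 1*(-11095)) - 12626)*(h - 46659) = ((-14987 - 1*(-11095)) - 12626)*(-43696 - 46659) = ((-14987 + 11095) - 12626)*(-90355) = (-3892 - 12626)*(-90355) = -16518*(-90355) = 1492483890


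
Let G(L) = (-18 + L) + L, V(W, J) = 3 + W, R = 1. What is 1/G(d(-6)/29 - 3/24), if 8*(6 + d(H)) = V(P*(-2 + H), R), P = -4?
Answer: -58/1065 ≈ -0.054460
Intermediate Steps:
d(H) = -37/8 - H/2 (d(H) = -6 + (3 - 4*(-2 + H))/8 = -6 + (3 + (8 - 4*H))/8 = -6 + (11 - 4*H)/8 = -6 + (11/8 - H/2) = -37/8 - H/2)
G(L) = -18 + 2*L
1/G(d(-6)/29 - 3/24) = 1/(-18 + 2*((-37/8 - ½*(-6))/29 - 3/24)) = 1/(-18 + 2*((-37/8 + 3)*(1/29) - 3*1/24)) = 1/(-18 + 2*(-13/8*1/29 - ⅛)) = 1/(-18 + 2*(-13/232 - ⅛)) = 1/(-18 + 2*(-21/116)) = 1/(-18 - 21/58) = 1/(-1065/58) = -58/1065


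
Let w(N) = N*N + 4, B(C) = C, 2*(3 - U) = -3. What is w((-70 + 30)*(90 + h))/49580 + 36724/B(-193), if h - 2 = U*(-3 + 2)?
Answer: 135868713/2392235 ≈ 56.796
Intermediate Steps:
U = 9/2 (U = 3 - 1/2*(-3) = 3 + 3/2 = 9/2 ≈ 4.5000)
h = -5/2 (h = 2 + 9*(-3 + 2)/2 = 2 + (9/2)*(-1) = 2 - 9/2 = -5/2 ≈ -2.5000)
w(N) = 4 + N**2 (w(N) = N**2 + 4 = 4 + N**2)
w((-70 + 30)*(90 + h))/49580 + 36724/B(-193) = (4 + ((-70 + 30)*(90 - 5/2))**2)/49580 + 36724/(-193) = (4 + (-40*175/2)**2)*(1/49580) + 36724*(-1/193) = (4 + (-3500)**2)*(1/49580) - 36724/193 = (4 + 12250000)*(1/49580) - 36724/193 = 12250004*(1/49580) - 36724/193 = 3062501/12395 - 36724/193 = 135868713/2392235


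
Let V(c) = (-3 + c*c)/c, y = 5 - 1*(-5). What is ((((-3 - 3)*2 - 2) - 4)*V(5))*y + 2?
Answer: -790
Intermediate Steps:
y = 10 (y = 5 + 5 = 10)
V(c) = (-3 + c²)/c
((((-3 - 3)*2 - 2) - 4)*V(5))*y + 2 = ((((-3 - 3)*2 - 2) - 4)*(5 - 3/5))*10 + 2 = (((-6*2 - 2) - 4)*(5 - 3*⅕))*10 + 2 = (((-12 - 2) - 4)*(5 - ⅗))*10 + 2 = ((-14 - 4)*(22/5))*10 + 2 = -18*22/5*10 + 2 = -396/5*10 + 2 = -792 + 2 = -790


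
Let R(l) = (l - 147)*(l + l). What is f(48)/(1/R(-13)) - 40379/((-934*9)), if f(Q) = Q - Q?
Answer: 40379/8406 ≈ 4.8036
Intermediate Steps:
R(l) = 2*l*(-147 + l) (R(l) = (-147 + l)*(2*l) = 2*l*(-147 + l))
f(Q) = 0
f(48)/(1/R(-13)) - 40379/((-934*9)) = 0/(1/(2*(-13)*(-147 - 13))) - 40379/((-934*9)) = 0/(1/(2*(-13)*(-160))) - 40379/(-8406) = 0/(1/4160) - 40379*(-1/8406) = 0/(1/4160) + 40379/8406 = 0*4160 + 40379/8406 = 0 + 40379/8406 = 40379/8406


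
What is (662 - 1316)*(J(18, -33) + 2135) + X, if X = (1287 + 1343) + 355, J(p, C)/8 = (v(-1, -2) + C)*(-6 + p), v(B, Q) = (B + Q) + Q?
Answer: 992487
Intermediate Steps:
v(B, Q) = B + 2*Q
J(p, C) = 8*(-6 + p)*(-5 + C) (J(p, C) = 8*(((-1 + 2*(-2)) + C)*(-6 + p)) = 8*(((-1 - 4) + C)*(-6 + p)) = 8*((-5 + C)*(-6 + p)) = 8*((-6 + p)*(-5 + C)) = 8*(-6 + p)*(-5 + C))
X = 2985 (X = 2630 + 355 = 2985)
(662 - 1316)*(J(18, -33) + 2135) + X = (662 - 1316)*((240 - 48*(-33) - 40*18 + 8*(-33)*18) + 2135) + 2985 = -654*((240 + 1584 - 720 - 4752) + 2135) + 2985 = -654*(-3648 + 2135) + 2985 = -654*(-1513) + 2985 = 989502 + 2985 = 992487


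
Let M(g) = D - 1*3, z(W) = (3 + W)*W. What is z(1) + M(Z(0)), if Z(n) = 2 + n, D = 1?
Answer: 2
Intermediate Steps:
z(W) = W*(3 + W)
M(g) = -2 (M(g) = 1 - 1*3 = 1 - 3 = -2)
z(1) + M(Z(0)) = 1*(3 + 1) - 2 = 1*4 - 2 = 4 - 2 = 2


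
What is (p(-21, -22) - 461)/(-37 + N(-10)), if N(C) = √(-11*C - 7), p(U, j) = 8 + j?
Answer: 17575/1266 + 475*√103/1266 ≈ 17.690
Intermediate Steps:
N(C) = √(-7 - 11*C)
(p(-21, -22) - 461)/(-37 + N(-10)) = ((8 - 22) - 461)/(-37 + √(-7 - 11*(-10))) = (-14 - 461)/(-37 + √(-7 + 110)) = -475/(-37 + √103)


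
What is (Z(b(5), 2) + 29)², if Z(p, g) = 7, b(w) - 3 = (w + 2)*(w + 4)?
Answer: 1296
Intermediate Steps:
b(w) = 3 + (2 + w)*(4 + w) (b(w) = 3 + (w + 2)*(w + 4) = 3 + (2 + w)*(4 + w))
(Z(b(5), 2) + 29)² = (7 + 29)² = 36² = 1296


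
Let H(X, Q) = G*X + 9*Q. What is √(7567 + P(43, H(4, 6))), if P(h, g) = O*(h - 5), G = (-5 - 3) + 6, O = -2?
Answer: √7491 ≈ 86.551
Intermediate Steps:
G = -2 (G = -8 + 6 = -2)
H(X, Q) = -2*X + 9*Q
P(h, g) = 10 - 2*h (P(h, g) = -2*(h - 5) = -2*(-5 + h) = 10 - 2*h)
√(7567 + P(43, H(4, 6))) = √(7567 + (10 - 2*43)) = √(7567 + (10 - 86)) = √(7567 - 76) = √7491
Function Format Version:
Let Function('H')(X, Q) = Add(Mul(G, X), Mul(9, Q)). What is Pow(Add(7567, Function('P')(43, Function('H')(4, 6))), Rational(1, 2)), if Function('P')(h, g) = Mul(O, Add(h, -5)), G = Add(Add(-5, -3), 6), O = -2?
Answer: Pow(7491, Rational(1, 2)) ≈ 86.551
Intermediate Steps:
G = -2 (G = Add(-8, 6) = -2)
Function('H')(X, Q) = Add(Mul(-2, X), Mul(9, Q))
Function('P')(h, g) = Add(10, Mul(-2, h)) (Function('P')(h, g) = Mul(-2, Add(h, -5)) = Mul(-2, Add(-5, h)) = Add(10, Mul(-2, h)))
Pow(Add(7567, Function('P')(43, Function('H')(4, 6))), Rational(1, 2)) = Pow(Add(7567, Add(10, Mul(-2, 43))), Rational(1, 2)) = Pow(Add(7567, Add(10, -86)), Rational(1, 2)) = Pow(Add(7567, -76), Rational(1, 2)) = Pow(7491, Rational(1, 2))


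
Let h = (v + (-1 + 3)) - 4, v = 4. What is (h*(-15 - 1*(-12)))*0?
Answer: 0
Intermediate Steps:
h = 2 (h = (4 + (-1 + 3)) - 4 = (4 + 2) - 4 = 6 - 4 = 2)
(h*(-15 - 1*(-12)))*0 = (2*(-15 - 1*(-12)))*0 = (2*(-15 + 12))*0 = (2*(-3))*0 = -6*0 = 0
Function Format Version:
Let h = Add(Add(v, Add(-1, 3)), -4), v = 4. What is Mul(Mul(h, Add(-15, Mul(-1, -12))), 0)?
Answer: 0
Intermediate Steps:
h = 2 (h = Add(Add(4, Add(-1, 3)), -4) = Add(Add(4, 2), -4) = Add(6, -4) = 2)
Mul(Mul(h, Add(-15, Mul(-1, -12))), 0) = Mul(Mul(2, Add(-15, Mul(-1, -12))), 0) = Mul(Mul(2, Add(-15, 12)), 0) = Mul(Mul(2, -3), 0) = Mul(-6, 0) = 0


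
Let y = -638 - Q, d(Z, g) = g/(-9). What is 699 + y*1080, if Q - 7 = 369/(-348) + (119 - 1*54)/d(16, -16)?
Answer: -42586113/58 ≈ -7.3424e+5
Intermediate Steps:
d(Z, g) = -g/9 (d(Z, g) = g*(-⅑) = -g/9)
Q = 19721/464 (Q = 7 + (369/(-348) + (119 - 1*54)/((-⅑*(-16)))) = 7 + (369*(-1/348) + (119 - 54)/(16/9)) = 7 + (-123/116 + 65*(9/16)) = 7 + (-123/116 + 585/16) = 7 + 16473/464 = 19721/464 ≈ 42.502)
y = -315753/464 (y = -638 - 1*19721/464 = -638 - 19721/464 = -315753/464 ≈ -680.50)
699 + y*1080 = 699 - 315753/464*1080 = 699 - 42626655/58 = -42586113/58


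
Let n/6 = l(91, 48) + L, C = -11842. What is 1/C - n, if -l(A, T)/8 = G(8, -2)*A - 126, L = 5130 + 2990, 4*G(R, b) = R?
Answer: -545110945/11842 ≈ -46032.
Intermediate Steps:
G(R, b) = R/4
L = 8120
l(A, T) = 1008 - 16*A (l(A, T) = -8*(((¼)*8)*A - 126) = -8*(2*A - 126) = -8*(-126 + 2*A) = 1008 - 16*A)
n = 46032 (n = 6*((1008 - 16*91) + 8120) = 6*((1008 - 1456) + 8120) = 6*(-448 + 8120) = 6*7672 = 46032)
1/C - n = 1/(-11842) - 1*46032 = -1/11842 - 46032 = -545110945/11842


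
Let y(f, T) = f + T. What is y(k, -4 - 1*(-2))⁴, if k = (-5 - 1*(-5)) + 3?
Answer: 1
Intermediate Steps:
k = 3 (k = (-5 + 5) + 3 = 0 + 3 = 3)
y(f, T) = T + f
y(k, -4 - 1*(-2))⁴ = ((-4 - 1*(-2)) + 3)⁴ = ((-4 + 2) + 3)⁴ = (-2 + 3)⁴ = 1⁴ = 1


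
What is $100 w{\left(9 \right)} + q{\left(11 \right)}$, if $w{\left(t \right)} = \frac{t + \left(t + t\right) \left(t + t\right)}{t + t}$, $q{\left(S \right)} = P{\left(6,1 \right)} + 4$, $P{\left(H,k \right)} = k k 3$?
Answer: $1857$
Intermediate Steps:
$P{\left(H,k \right)} = 3 k^{2}$ ($P{\left(H,k \right)} = k^{2} \cdot 3 = 3 k^{2}$)
$q{\left(S \right)} = 7$ ($q{\left(S \right)} = 3 \cdot 1^{2} + 4 = 3 \cdot 1 + 4 = 3 + 4 = 7$)
$w{\left(t \right)} = \frac{t + 4 t^{2}}{2 t}$ ($w{\left(t \right)} = \frac{t + 2 t 2 t}{2 t} = \left(t + 4 t^{2}\right) \frac{1}{2 t} = \frac{t + 4 t^{2}}{2 t}$)
$100 w{\left(9 \right)} + q{\left(11 \right)} = 100 \left(\frac{1}{2} + 2 \cdot 9\right) + 7 = 100 \left(\frac{1}{2} + 18\right) + 7 = 100 \cdot \frac{37}{2} + 7 = 1850 + 7 = 1857$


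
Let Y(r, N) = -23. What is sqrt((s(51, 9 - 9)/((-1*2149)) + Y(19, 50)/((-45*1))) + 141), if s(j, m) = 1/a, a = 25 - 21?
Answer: sqrt(588173595835)/64470 ≈ 11.896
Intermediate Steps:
a = 4
s(j, m) = 1/4
sqrt((s(51, 9 - 9)/((-1*2149)) + Y(19, 50)/((-45*1))) + 141) = sqrt((1/(4*((-1*2149))) - 23/((-45*1))) + 141) = sqrt(((1/4)/(-2149) - 23/(-45)) + 141) = sqrt(((1/4)*(-1/2149) - 23*(-1/45)) + 141) = sqrt((-1/8596 + 23/45) + 141) = sqrt(197663/386820 + 141) = sqrt(54739283/386820) = sqrt(588173595835)/64470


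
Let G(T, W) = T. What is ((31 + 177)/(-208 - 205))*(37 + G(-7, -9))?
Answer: -6240/413 ≈ -15.109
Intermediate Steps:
((31 + 177)/(-208 - 205))*(37 + G(-7, -9)) = ((31 + 177)/(-208 - 205))*(37 - 7) = (208/(-413))*30 = (208*(-1/413))*30 = -208/413*30 = -6240/413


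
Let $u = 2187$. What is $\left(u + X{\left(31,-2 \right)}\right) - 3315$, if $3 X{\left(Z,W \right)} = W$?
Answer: $- \frac{3386}{3} \approx -1128.7$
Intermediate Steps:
$X{\left(Z,W \right)} = \frac{W}{3}$
$\left(u + X{\left(31,-2 \right)}\right) - 3315 = \left(2187 + \frac{1}{3} \left(-2\right)\right) - 3315 = \left(2187 - \frac{2}{3}\right) - 3315 = \frac{6559}{3} - 3315 = - \frac{3386}{3}$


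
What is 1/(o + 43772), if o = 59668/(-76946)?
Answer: 38473/1684010322 ≈ 2.2846e-5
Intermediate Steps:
o = -29834/38473 (o = 59668*(-1/76946) = -29834/38473 ≈ -0.77545)
1/(o + 43772) = 1/(-29834/38473 + 43772) = 1/(1684010322/38473) = 38473/1684010322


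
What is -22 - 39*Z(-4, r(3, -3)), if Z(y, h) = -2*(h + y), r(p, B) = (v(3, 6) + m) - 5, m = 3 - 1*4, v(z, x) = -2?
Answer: -958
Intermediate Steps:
m = -1 (m = 3 - 4 = -1)
r(p, B) = -8 (r(p, B) = (-2 - 1) - 5 = -3 - 5 = -8)
Z(y, h) = -2*h - 2*y
-22 - 39*Z(-4, r(3, -3)) = -22 - 39*(-2*(-8) - 2*(-4)) = -22 - 39*(16 + 8) = -22 - 39*24 = -22 - 936 = -958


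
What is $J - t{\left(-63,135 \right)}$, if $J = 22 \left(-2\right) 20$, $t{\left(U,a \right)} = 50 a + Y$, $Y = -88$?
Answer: $-7542$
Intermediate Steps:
$t{\left(U,a \right)} = -88 + 50 a$ ($t{\left(U,a \right)} = 50 a - 88 = -88 + 50 a$)
$J = -880$ ($J = \left(-44\right) 20 = -880$)
$J - t{\left(-63,135 \right)} = -880 - \left(-88 + 50 \cdot 135\right) = -880 - \left(-88 + 6750\right) = -880 - 6662 = -7542$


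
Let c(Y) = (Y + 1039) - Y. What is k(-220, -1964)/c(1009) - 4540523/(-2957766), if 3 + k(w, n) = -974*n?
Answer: 5662725791075/3073118874 ≈ 1842.7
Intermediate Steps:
c(Y) = 1039 (c(Y) = (1039 + Y) - Y = 1039)
k(w, n) = -3 - 974*n
k(-220, -1964)/c(1009) - 4540523/(-2957766) = (-3 - 974*(-1964))/1039 - 4540523/(-2957766) = (-3 + 1912936)*(1/1039) - 4540523*(-1/2957766) = 1912933*(1/1039) + 4540523/2957766 = 1912933/1039 + 4540523/2957766 = 5662725791075/3073118874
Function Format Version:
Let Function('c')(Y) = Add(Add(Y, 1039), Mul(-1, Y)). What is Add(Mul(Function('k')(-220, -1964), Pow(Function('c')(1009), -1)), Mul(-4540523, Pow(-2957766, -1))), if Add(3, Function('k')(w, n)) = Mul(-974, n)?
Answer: Rational(5662725791075, 3073118874) ≈ 1842.7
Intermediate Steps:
Function('c')(Y) = 1039 (Function('c')(Y) = Add(Add(1039, Y), Mul(-1, Y)) = 1039)
Function('k')(w, n) = Add(-3, Mul(-974, n))
Add(Mul(Function('k')(-220, -1964), Pow(Function('c')(1009), -1)), Mul(-4540523, Pow(-2957766, -1))) = Add(Mul(Add(-3, Mul(-974, -1964)), Pow(1039, -1)), Mul(-4540523, Pow(-2957766, -1))) = Add(Mul(Add(-3, 1912936), Rational(1, 1039)), Mul(-4540523, Rational(-1, 2957766))) = Add(Mul(1912933, Rational(1, 1039)), Rational(4540523, 2957766)) = Add(Rational(1912933, 1039), Rational(4540523, 2957766)) = Rational(5662725791075, 3073118874)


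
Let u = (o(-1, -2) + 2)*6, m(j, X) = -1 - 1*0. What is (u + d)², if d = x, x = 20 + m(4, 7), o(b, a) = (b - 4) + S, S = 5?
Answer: 961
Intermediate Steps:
m(j, X) = -1 (m(j, X) = -1 + 0 = -1)
o(b, a) = 1 + b (o(b, a) = (b - 4) + 5 = (-4 + b) + 5 = 1 + b)
x = 19 (x = 20 - 1 = 19)
d = 19
u = 12 (u = ((1 - 1) + 2)*6 = (0 + 2)*6 = 2*6 = 12)
(u + d)² = (12 + 19)² = 31² = 961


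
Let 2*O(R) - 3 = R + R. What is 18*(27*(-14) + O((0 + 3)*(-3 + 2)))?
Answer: -6831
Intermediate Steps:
O(R) = 3/2 + R (O(R) = 3/2 + (R + R)/2 = 3/2 + (2*R)/2 = 3/2 + R)
18*(27*(-14) + O((0 + 3)*(-3 + 2))) = 18*(27*(-14) + (3/2 + (0 + 3)*(-3 + 2))) = 18*(-378 + (3/2 + 3*(-1))) = 18*(-378 + (3/2 - 3)) = 18*(-378 - 3/2) = 18*(-759/2) = -6831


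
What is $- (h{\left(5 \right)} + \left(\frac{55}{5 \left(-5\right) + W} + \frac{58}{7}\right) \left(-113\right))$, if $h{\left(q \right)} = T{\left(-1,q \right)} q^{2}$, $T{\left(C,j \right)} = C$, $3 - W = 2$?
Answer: $\frac{117991}{168} \approx 702.33$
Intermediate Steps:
$W = 1$ ($W = 3 - 2 = 1$)
$h{\left(q \right)} = - q^{2}$
$- (h{\left(5 \right)} + \left(\frac{55}{5 \left(-5\right) + W} + \frac{58}{7}\right) \left(-113\right)) = - (- 5^{2} + \left(\frac{55}{5 \left(-5\right) + 1} + \frac{58}{7}\right) \left(-113\right)) = - (\left(-1\right) 25 + \left(\frac{55}{-25 + 1} + 58 \cdot \frac{1}{7}\right) \left(-113\right)) = - (-25 + \left(\frac{55}{-24} + \frac{58}{7}\right) \left(-113\right)) = - (-25 + \left(55 \left(- \frac{1}{24}\right) + \frac{58}{7}\right) \left(-113\right)) = - (-25 + \left(- \frac{55}{24} + \frac{58}{7}\right) \left(-113\right)) = - (-25 + \frac{1007}{168} \left(-113\right)) = - (-25 - \frac{113791}{168}) = \left(-1\right) \left(- \frac{117991}{168}\right) = \frac{117991}{168}$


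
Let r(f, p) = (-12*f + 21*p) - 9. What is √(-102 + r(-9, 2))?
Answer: √39 ≈ 6.2450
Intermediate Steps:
r(f, p) = -9 - 12*f + 21*p
√(-102 + r(-9, 2)) = √(-102 + (-9 - 12*(-9) + 21*2)) = √(-102 + (-9 + 108 + 42)) = √(-102 + 141) = √39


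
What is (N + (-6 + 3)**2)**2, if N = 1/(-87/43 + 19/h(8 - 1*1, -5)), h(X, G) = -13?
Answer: 288082729/3794704 ≈ 75.917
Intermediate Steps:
N = -559/1948 (N = 1/(-87/43 + 19/(-13)) = 1/(-87*1/43 + 19*(-1/13)) = 1/(-87/43 - 19/13) = 1/(-1948/559) = -559/1948 ≈ -0.28696)
(N + (-6 + 3)**2)**2 = (-559/1948 + (-6 + 3)**2)**2 = (-559/1948 + (-3)**2)**2 = (-559/1948 + 9)**2 = (16973/1948)**2 = 288082729/3794704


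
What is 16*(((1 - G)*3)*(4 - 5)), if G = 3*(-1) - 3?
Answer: -336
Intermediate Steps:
G = -6 (G = -3 - 3 = -6)
16*(((1 - G)*3)*(4 - 5)) = 16*(((1 - 1*(-6))*3)*(4 - 5)) = 16*(((1 + 6)*3)*(-1)) = 16*((7*3)*(-1)) = 16*(21*(-1)) = 16*(-21) = -336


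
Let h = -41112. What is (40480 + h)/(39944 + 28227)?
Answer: -632/68171 ≈ -0.0092708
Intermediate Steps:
(40480 + h)/(39944 + 28227) = (40480 - 41112)/(39944 + 28227) = -632/68171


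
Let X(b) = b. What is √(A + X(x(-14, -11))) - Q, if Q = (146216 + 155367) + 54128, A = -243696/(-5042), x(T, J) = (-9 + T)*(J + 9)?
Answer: -355711 + √599529094/2521 ≈ -3.5570e+5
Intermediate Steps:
x(T, J) = (-9 + T)*(9 + J)
A = 121848/2521 (A = -243696*(-1/5042) = 121848/2521 ≈ 48.333)
Q = 355711 (Q = 301583 + 54128 = 355711)
√(A + X(x(-14, -11))) - Q = √(121848/2521 + (-81 - 9*(-11) + 9*(-14) - 11*(-14))) - 1*355711 = √(121848/2521 + (-81 + 99 - 126 + 154)) - 355711 = √(121848/2521 + 46) - 355711 = √(237814/2521) - 355711 = √599529094/2521 - 355711 = -355711 + √599529094/2521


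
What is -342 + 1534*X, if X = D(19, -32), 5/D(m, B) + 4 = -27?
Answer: -18272/31 ≈ -589.42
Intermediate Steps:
D(m, B) = -5/31 (D(m, B) = 5/(-4 - 27) = 5/(-31) = 5*(-1/31) = -5/31)
X = -5/31 ≈ -0.16129
-342 + 1534*X = -342 + 1534*(-5/31) = -342 - 7670/31 = -18272/31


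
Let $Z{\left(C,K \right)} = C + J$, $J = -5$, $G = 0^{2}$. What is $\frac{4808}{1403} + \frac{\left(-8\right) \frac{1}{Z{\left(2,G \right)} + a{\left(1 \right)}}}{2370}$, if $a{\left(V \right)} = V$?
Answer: $\frac{5700286}{1662555} \approx 3.4286$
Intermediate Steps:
$G = 0$
$Z{\left(C,K \right)} = -5 + C$ ($Z{\left(C,K \right)} = C - 5 = -5 + C$)
$\frac{4808}{1403} + \frac{\left(-8\right) \frac{1}{Z{\left(2,G \right)} + a{\left(1 \right)}}}{2370} = \frac{4808}{1403} + \frac{\left(-8\right) \frac{1}{\left(-5 + 2\right) + 1}}{2370} = 4808 \cdot \frac{1}{1403} + - \frac{8}{-3 + 1} \cdot \frac{1}{2370} = \frac{4808}{1403} + - \frac{8}{-2} \cdot \frac{1}{2370} = \frac{4808}{1403} + \left(-8\right) \left(- \frac{1}{2}\right) \frac{1}{2370} = \frac{4808}{1403} + 4 \cdot \frac{1}{2370} = \frac{4808}{1403} + \frac{2}{1185} = \frac{5700286}{1662555}$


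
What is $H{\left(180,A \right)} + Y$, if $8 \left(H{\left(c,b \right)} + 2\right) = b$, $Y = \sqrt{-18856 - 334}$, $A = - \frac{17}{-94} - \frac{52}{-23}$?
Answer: $- \frac{29313}{17296} + i \sqrt{19190} \approx -1.6948 + 138.53 i$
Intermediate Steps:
$A = \frac{5279}{2162}$ ($A = \left(-17\right) \left(- \frac{1}{94}\right) - - \frac{52}{23} = \frac{17}{94} + \frac{52}{23} = \frac{5279}{2162} \approx 2.4417$)
$Y = i \sqrt{19190}$ ($Y = \sqrt{-19190} = i \sqrt{19190} \approx 138.53 i$)
$H{\left(c,b \right)} = -2 + \frac{b}{8}$
$H{\left(180,A \right)} + Y = \left(-2 + \frac{1}{8} \cdot \frac{5279}{2162}\right) + i \sqrt{19190} = \left(-2 + \frac{5279}{17296}\right) + i \sqrt{19190} = - \frac{29313}{17296} + i \sqrt{19190}$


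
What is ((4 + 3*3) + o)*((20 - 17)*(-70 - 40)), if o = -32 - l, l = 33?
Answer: 17160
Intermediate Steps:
o = -65 (o = -32 - 1*33 = -32 - 33 = -65)
((4 + 3*3) + o)*((20 - 17)*(-70 - 40)) = ((4 + 3*3) - 65)*((20 - 17)*(-70 - 40)) = ((4 + 9) - 65)*(3*(-110)) = (13 - 65)*(-330) = -52*(-330) = 17160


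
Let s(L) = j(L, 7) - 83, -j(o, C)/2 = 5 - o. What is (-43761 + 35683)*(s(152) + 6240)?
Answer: -52111178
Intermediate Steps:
j(o, C) = -10 + 2*o (j(o, C) = -2*(5 - o) = -10 + 2*o)
s(L) = -93 + 2*L (s(L) = (-10 + 2*L) - 83 = -93 + 2*L)
(-43761 + 35683)*(s(152) + 6240) = (-43761 + 35683)*((-93 + 2*152) + 6240) = -8078*((-93 + 304) + 6240) = -8078*(211 + 6240) = -8078*6451 = -52111178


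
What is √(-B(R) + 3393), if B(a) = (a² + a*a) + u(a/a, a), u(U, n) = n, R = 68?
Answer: I*√5923 ≈ 76.961*I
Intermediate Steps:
B(a) = a + 2*a² (B(a) = (a² + a*a) + a = (a² + a²) + a = 2*a² + a = a + 2*a²)
√(-B(R) + 3393) = √(-68*(1 + 2*68) + 3393) = √(-68*(1 + 136) + 3393) = √(-68*137 + 3393) = √(-1*9316 + 3393) = √(-9316 + 3393) = √(-5923) = I*√5923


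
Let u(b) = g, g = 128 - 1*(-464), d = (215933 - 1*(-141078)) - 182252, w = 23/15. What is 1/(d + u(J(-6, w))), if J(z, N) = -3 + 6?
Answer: 1/175351 ≈ 5.7028e-6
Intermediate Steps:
w = 23/15 (w = 23*(1/15) = 23/15 ≈ 1.5333)
J(z, N) = 3
d = 174759 (d = (215933 + 141078) - 182252 = 357011 - 182252 = 174759)
g = 592 (g = 128 + 464 = 592)
u(b) = 592
1/(d + u(J(-6, w))) = 1/(174759 + 592) = 1/175351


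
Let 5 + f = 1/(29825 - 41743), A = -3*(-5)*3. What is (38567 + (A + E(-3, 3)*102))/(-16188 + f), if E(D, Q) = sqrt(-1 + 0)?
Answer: -460177816/192988175 - 1215636*I/192988175 ≈ -2.3845 - 0.006299*I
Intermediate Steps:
E(D, Q) = I (E(D, Q) = sqrt(-1) = I)
A = 45 (A = 15*3 = 45)
f = -59591/11918 (f = -5 + 1/(29825 - 41743) = -5 + 1/(-11918) = -5 - 1/11918 = -59591/11918 ≈ -5.0001)
(38567 + (A + E(-3, 3)*102))/(-16188 + f) = (38567 + (45 + I*102))/(-16188 - 59591/11918) = (38567 + (45 + 102*I))/(-192988175/11918) = (38612 + 102*I)*(-11918/192988175) = -460177816/192988175 - 1215636*I/192988175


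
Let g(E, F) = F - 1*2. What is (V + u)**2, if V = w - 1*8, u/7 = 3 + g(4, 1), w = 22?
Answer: 784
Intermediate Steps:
g(E, F) = -2 + F (g(E, F) = F - 2 = -2 + F)
u = 14 (u = 7*(3 + (-2 + 1)) = 7*(3 - 1) = 7*2 = 14)
V = 14 (V = 22 - 1*8 = 22 - 8 = 14)
(V + u)**2 = (14 + 14)**2 = 28**2 = 784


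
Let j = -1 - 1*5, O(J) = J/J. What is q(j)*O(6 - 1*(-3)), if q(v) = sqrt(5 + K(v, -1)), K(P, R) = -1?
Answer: 2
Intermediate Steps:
O(J) = 1
j = -6 (j = -1 - 5 = -6)
q(v) = 2 (q(v) = sqrt(5 - 1) = sqrt(4) = 2)
q(j)*O(6 - 1*(-3)) = 2*1 = 2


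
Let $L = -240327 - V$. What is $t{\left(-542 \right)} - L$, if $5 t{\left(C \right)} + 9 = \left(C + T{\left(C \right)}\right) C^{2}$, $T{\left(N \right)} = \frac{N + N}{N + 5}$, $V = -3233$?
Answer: $- \frac{84546154523}{2685} \approx -3.1488 \cdot 10^{7}$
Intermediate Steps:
$T{\left(N \right)} = \frac{2 N}{5 + N}$
$t{\left(C \right)} = - \frac{9}{5} + \frac{C^{2} \left(C + \frac{2 C}{5 + C}\right)}{5}$ ($t{\left(C \right)} = - \frac{9}{5} + \frac{\left(C + \frac{2 C}{5 + C}\right) C^{2}}{5} = - \frac{9}{5} + \frac{C^{2} \left(C + \frac{2 C}{5 + C}\right)}{5}$)
$L = -237094$ ($L = -240327 - -3233 = -240327 + 3233 = -237094$)
$t{\left(-542 \right)} - L = \frac{2 \left(-542\right)^{3} + \left(-9 + \left(-542\right)^{3}\right) \left(5 - 542\right)}{5 \left(5 - 542\right)} - -237094 = \frac{2 \left(-159220088\right) + \left(-9 - 159220088\right) \left(-537\right)}{5 \left(-537\right)} + 237094 = \frac{1}{5} \left(- \frac{1}{537}\right) \left(-318440176 - -85501192089\right) + 237094 = \frac{1}{5} \left(- \frac{1}{537}\right) \left(-318440176 + 85501192089\right) + 237094 = \frac{1}{5} \left(- \frac{1}{537}\right) 85182751913 + 237094 = - \frac{85182751913}{2685} + 237094 = - \frac{84546154523}{2685}$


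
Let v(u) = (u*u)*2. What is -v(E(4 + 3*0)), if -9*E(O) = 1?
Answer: -2/81 ≈ -0.024691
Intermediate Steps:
E(O) = -⅑ (E(O) = -⅑*1 = -⅑)
v(u) = 2*u² (v(u) = u²*2 = 2*u²)
-v(E(4 + 3*0)) = -2*(-⅑)² = -2/81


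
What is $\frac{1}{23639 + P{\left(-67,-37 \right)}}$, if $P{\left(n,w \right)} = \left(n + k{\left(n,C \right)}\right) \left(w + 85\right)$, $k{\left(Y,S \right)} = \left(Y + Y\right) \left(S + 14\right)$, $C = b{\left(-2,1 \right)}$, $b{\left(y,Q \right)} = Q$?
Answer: $- \frac{1}{76057} \approx -1.3148 \cdot 10^{-5}$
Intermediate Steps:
$C = 1$
$k{\left(Y,S \right)} = 2 Y \left(14 + S\right)$
$P{\left(n,w \right)} = 31 n \left(85 + w\right)$ ($P{\left(n,w \right)} = \left(n + 2 n \left(14 + 1\right)\right) \left(w + 85\right) = \left(n + 2 n 15\right) \left(85 + w\right) = \left(n + 30 n\right) \left(85 + w\right) = 31 n \left(85 + w\right)$)
$\frac{1}{23639 + P{\left(-67,-37 \right)}} = \frac{1}{23639 + 31 \left(-67\right) \left(85 - 37\right)} = \frac{1}{23639 + 31 \left(-67\right) 48} = \frac{1}{23639 - 99696} = \frac{1}{-76057} = - \frac{1}{76057}$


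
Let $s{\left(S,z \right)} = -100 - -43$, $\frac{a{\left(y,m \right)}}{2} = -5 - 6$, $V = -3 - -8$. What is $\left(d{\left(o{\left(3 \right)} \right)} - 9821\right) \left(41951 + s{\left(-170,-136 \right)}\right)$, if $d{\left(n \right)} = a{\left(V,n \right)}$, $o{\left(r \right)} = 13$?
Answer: $-412362642$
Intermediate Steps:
$V = 5$ ($V = -3 + 8 = 5$)
$a{\left(y,m \right)} = -22$ ($a{\left(y,m \right)} = 2 \left(-5 - 6\right) = 2 \left(-11\right) = -22$)
$s{\left(S,z \right)} = -57$ ($s{\left(S,z \right)} = -100 + 43 = -57$)
$d{\left(n \right)} = -22$
$\left(d{\left(o{\left(3 \right)} \right)} - 9821\right) \left(41951 + s{\left(-170,-136 \right)}\right) = \left(-22 - 9821\right) \left(41951 - 57\right) = \left(-9843\right) 41894 = -412362642$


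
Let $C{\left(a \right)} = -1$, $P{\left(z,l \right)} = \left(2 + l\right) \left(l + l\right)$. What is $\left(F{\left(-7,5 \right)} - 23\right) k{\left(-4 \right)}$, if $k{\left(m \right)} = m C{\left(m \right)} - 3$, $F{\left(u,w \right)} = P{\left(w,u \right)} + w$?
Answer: $52$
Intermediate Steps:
$P{\left(z,l \right)} = 2 l \left(2 + l\right)$ ($P{\left(z,l \right)} = \left(2 + l\right) 2 l = 2 l \left(2 + l\right)$)
$F{\left(u,w \right)} = w + 2 u \left(2 + u\right)$ ($F{\left(u,w \right)} = 2 u \left(2 + u\right) + w = w + 2 u \left(2 + u\right)$)
$k{\left(m \right)} = -3 - m$ ($k{\left(m \right)} = m \left(-1\right) - 3 = - m - 3 = -3 - m$)
$\left(F{\left(-7,5 \right)} - 23\right) k{\left(-4 \right)} = \left(\left(5 + 2 \left(-7\right) \left(2 - 7\right)\right) - 23\right) \left(-3 - -4\right) = \left(\left(5 + 2 \left(-7\right) \left(-5\right)\right) - 23\right) \left(-3 + 4\right) = \left(\left(5 + 70\right) - 23\right) 1 = \left(75 - 23\right) 1 = 52 \cdot 1 = 52$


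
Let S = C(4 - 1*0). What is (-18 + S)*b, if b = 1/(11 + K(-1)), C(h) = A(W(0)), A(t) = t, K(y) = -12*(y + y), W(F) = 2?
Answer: -16/35 ≈ -0.45714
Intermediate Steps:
K(y) = -24*y
C(h) = 2
b = 1/35 (b = 1/(11 - 24*(-1)) = 1/(11 + 24) = 1/35 ≈ 0.028571)
S = 2
(-18 + S)*b = (-18 + 2)*(1/35) = -16*1/35 = -16/35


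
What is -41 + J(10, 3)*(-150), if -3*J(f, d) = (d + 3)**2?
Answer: 1759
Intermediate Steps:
J(f, d) = -(3 + d)**2/3 (J(f, d) = -(d + 3)**2/3 = -(3 + d)**2/3)
-41 + J(10, 3)*(-150) = -41 - (3 + 3)**2/3*(-150) = -41 - 1/3*6**2*(-150) = -41 - 1/3*36*(-150) = -41 - 12*(-150) = -41 + 1800 = 1759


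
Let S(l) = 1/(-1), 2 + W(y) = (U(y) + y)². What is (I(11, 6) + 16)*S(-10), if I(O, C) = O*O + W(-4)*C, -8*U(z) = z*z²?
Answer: -221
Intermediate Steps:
U(z) = -z³/8 (U(z) = -z*z²/8 = -z³/8)
W(y) = -2 + (y - y³/8)² (W(y) = -2 + (-y³/8 + y)² = -2 + (y - y³/8)²)
S(l) = -1
I(O, C) = O² + 14*C (I(O, C) = O*O + (-2 + (1/64)*(-4)²*(-8 + (-4)²)²)*C = O² + (-2 + (1/64)*16*(-8 + 16)²)*C = O² + (-2 + (1/64)*16*8²)*C = O² + (-2 + (1/64)*16*64)*C = O² + (-2 + 16)*C = O² + 14*C)
(I(11, 6) + 16)*S(-10) = ((11² + 14*6) + 16)*(-1) = ((121 + 84) + 16)*(-1) = (205 + 16)*(-1) = 221*(-1) = -221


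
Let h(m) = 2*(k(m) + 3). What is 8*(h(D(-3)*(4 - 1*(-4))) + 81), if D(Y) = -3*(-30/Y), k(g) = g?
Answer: -3144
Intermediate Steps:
D(Y) = 90/Y (D(Y) = -3*(-30/Y) = -(-90)/Y = 90/Y)
h(m) = 6 + 2*m (h(m) = 2*(m + 3) = 2*(3 + m) = 6 + 2*m)
8*(h(D(-3)*(4 - 1*(-4))) + 81) = 8*((6 + 2*((90/(-3))*(4 - 1*(-4)))) + 81) = 8*((6 + 2*((90*(-⅓))*(4 + 4))) + 81) = 8*((6 + 2*(-30*8)) + 81) = 8*((6 + 2*(-240)) + 81) = 8*((6 - 480) + 81) = 8*(-474 + 81) = 8*(-393) = -3144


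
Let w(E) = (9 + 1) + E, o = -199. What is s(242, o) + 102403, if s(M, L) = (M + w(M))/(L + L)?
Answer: 20377950/199 ≈ 1.0240e+5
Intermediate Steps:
w(E) = 10 + E
s(M, L) = (10 + 2*M)/(2*L) (s(M, L) = (M + (10 + M))/(L + L) = (10 + 2*M)/((2*L)) = (10 + 2*M)*(1/(2*L)) = (10 + 2*M)/(2*L))
s(242, o) + 102403 = (5 + 242)/(-199) + 102403 = -1/199*247 + 102403 = -247/199 + 102403 = 20377950/199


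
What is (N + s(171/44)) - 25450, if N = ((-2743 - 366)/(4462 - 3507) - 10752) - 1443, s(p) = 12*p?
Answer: -395005009/10505 ≈ -37602.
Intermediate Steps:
N = -11649334/955 (N = (-3109/955 - 10752) - 1443 = -10271269/955 - 1443 = -11649334/955 ≈ -12198.)
(N + s(171/44)) - 25450 = (-11649334/955 + 12*(171/44)) - 25450 = (-11649334/955 + 513/11) - 25450 = -127652759/10505 - 25450 = -395005009/10505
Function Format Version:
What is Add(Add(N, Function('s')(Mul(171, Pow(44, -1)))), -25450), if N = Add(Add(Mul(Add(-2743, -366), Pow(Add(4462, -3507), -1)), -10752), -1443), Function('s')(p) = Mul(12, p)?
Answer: Rational(-395005009, 10505) ≈ -37602.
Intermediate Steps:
N = Rational(-11649334, 955) (N = Add(Add(Mul(-3109, Pow(955, -1)), -10752), -1443) = Add(Add(Mul(-3109, Rational(1, 955)), -10752), -1443) = Add(Add(Rational(-3109, 955), -10752), -1443) = Add(Rational(-10271269, 955), -1443) = Rational(-11649334, 955) ≈ -12198.)
Add(Add(N, Function('s')(Mul(171, Pow(44, -1)))), -25450) = Add(Add(Rational(-11649334, 955), Mul(12, Mul(171, Pow(44, -1)))), -25450) = Add(Add(Rational(-11649334, 955), Mul(12, Mul(171, Rational(1, 44)))), -25450) = Add(Add(Rational(-11649334, 955), Mul(12, Rational(171, 44))), -25450) = Add(Add(Rational(-11649334, 955), Rational(513, 11)), -25450) = Add(Rational(-127652759, 10505), -25450) = Rational(-395005009, 10505)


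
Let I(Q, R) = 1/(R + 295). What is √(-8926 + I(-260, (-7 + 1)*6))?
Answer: I*√598764747/259 ≈ 94.478*I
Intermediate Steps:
I(Q, R) = 1/(295 + R)
√(-8926 + I(-260, (-7 + 1)*6)) = √(-8926 + 1/(295 + (-7 + 1)*6)) = √(-8926 + 1/(295 - 6*6)) = √(-8926 + 1/(295 - 36)) = √(-8926 + 1/259) = √(-2311833/259) = I*√598764747/259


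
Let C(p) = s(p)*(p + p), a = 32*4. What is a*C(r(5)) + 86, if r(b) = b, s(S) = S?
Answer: 6486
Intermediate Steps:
a = 128
C(p) = 2*p² (C(p) = p*(p + p) = p*(2*p) = 2*p²)
a*C(r(5)) + 86 = 128*(2*5²) + 86 = 128*(2*25) + 86 = 128*50 + 86 = 6400 + 86 = 6486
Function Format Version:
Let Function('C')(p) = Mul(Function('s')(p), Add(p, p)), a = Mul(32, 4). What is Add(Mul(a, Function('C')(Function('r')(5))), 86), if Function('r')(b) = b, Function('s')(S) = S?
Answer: 6486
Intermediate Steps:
a = 128
Function('C')(p) = Mul(2, Pow(p, 2)) (Function('C')(p) = Mul(p, Add(p, p)) = Mul(p, Mul(2, p)) = Mul(2, Pow(p, 2)))
Add(Mul(a, Function('C')(Function('r')(5))), 86) = Add(Mul(128, Mul(2, Pow(5, 2))), 86) = Add(Mul(128, Mul(2, 25)), 86) = Add(Mul(128, 50), 86) = Add(6400, 86) = 6486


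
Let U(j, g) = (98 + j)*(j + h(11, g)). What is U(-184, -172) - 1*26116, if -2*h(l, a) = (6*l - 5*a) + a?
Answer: 22130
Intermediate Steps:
h(l, a) = -3*l + 2*a (h(l, a) = -((6*l - 5*a) + a)/2 = -((-5*a + 6*l) + a)/2 = -(-4*a + 6*l)/2 = -3*l + 2*a)
U(j, g) = (98 + j)*(-33 + j + 2*g) (U(j, g) = (98 + j)*(j + (-3*11 + 2*g)) = (98 + j)*(j + (-33 + 2*g)) = (98 + j)*(-33 + j + 2*g))
U(-184, -172) - 1*26116 = (-3234 + (-184)² + 65*(-184) + 196*(-172) + 2*(-172)*(-184)) - 1*26116 = (-3234 + 33856 - 11960 - 33712 + 63296) - 26116 = 48246 - 26116 = 22130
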